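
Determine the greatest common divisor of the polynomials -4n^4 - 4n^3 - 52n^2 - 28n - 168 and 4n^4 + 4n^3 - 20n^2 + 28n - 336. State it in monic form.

n^2 + 7

By polynomial division,
  -4n^4 - 4n^3 - 52n^2 - 28n - 168 = (-1)(4n^4 + 4n^3 - 20n^2 + 28n - 336) + (-72n^2 - 504)
  4n^4 + 4n^3 - 20n^2 + 28n - 336 = (-(1/18)n^2 - (1/18)n + 2/3)(-72n^2 - 504) + (0)
Last nonzero remainder: -72n^2 - 504. Dividing through by -72 gives the monic gcd n^2 + 7.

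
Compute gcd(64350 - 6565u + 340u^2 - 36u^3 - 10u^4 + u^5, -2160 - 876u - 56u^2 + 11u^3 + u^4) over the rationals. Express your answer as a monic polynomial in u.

-90 + u + u^2

Repeated division with remainder:
  u^5 - 10u^4 - 36u^3 + 340u^2 - 6565u + 64350 = (u - 21)(u^4 + 11u^3 - 56u^2 - 876u - 2160) + (251u^3 + 40u^2 - 22801u + 18990)
  u^4 + 11u^3 - 56u^2 - 876u - 2160 = ((1/251)u + 2721/63001)(251u^3 + 40u^2 - 22801u + 18990) + ((2086155/63001)u^2 + (2086155/63001)u - 187753950/63001)
  251u^3 + 40u^2 - 22801u + 18990 = ((15813251/2086155)u - 13293211/2086155)((2086155/63001)u^2 + (2086155/63001)u - 187753950/63001) + (0)
Last nonzero remainder: (2086155/63001)u^2 + (2086155/63001)u - 187753950/63001. Dividing through by 2086155/63001 gives the monic gcd u^2 + u - 90.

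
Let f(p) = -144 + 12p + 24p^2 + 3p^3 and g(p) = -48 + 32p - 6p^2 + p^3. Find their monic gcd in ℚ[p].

Repeated division with remainder:
  3p^3 + 24p^2 + 12p - 144 = (3)(p^3 - 6p^2 + 32p - 48) + (42p^2 - 84p)
  p^3 - 6p^2 + 32p - 48 = ((1/42)p - 2/21)(42p^2 - 84p) + (24p - 48)
  42p^2 - 84p = ((7/4)p)(24p - 48) + (0)
Last nonzero remainder: 24p - 48. Dividing through by 24 gives the monic gcd p - 2.

-2 + p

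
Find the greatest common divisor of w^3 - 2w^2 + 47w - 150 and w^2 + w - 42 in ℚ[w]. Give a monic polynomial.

1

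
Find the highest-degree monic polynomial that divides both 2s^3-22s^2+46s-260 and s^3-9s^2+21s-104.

s^2-s+13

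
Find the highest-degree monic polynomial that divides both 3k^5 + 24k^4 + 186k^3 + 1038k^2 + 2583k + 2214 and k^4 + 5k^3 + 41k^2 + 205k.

By polynomial division,
  3k^5 + 24k^4 + 186k^3 + 1038k^2 + 2583k + 2214 = (3k + 9)(k^4 + 5k^3 + 41k^2 + 205k) + (18k^3 + 54k^2 + 738k + 2214)
  k^4 + 5k^3 + 41k^2 + 205k = ((1/18)k + 1/9)(18k^3 + 54k^2 + 738k + 2214) + (−6k^2 − 246)
  18k^3 + 54k^2 + 738k + 2214 = (−3k − 9)(−6k^2 − 246) + (0)
Last nonzero remainder: −6k^2 − 246. Dividing through by −6 gives the monic gcd k^2 + 41.

k^2 + 41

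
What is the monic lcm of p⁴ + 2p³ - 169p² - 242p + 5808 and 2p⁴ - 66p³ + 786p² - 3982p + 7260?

p⁶ - 14p⁵ - 146p⁴ + 2572p³ + 385p² - 106238p + 319440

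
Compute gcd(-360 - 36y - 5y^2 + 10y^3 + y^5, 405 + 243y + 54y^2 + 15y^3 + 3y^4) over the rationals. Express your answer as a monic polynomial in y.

Euclidean algorithm in ℚ[y]:
  y^5 + 10y^3 - 5y^2 - 36y - 360 = ((1/3)y - 5/3)(3y^4 + 15y^3 + 54y^2 + 243y + 405) + (17y^3 + 4y^2 + 234y + 315)
  3y^4 + 15y^3 + 54y^2 + 243y + 405 = ((3/17)y + 243/289)(17y^3 + 4y^2 + 234y + 315) + ((2700/289)y^2 - (2700/289)y + 40500/289)
  17y^3 + 4y^2 + 234y + 315 = ((4913/2700)y + 2023/900)((2700/289)y^2 - (2700/289)y + 40500/289) + (0)
Last nonzero remainder: (2700/289)y^2 - (2700/289)y + 40500/289. Dividing through by 2700/289 gives the monic gcd y^2 - y + 15.

15 - y + y^2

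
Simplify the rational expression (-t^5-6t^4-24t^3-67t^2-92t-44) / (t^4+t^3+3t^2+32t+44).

(-t^3-2t^2-12t-11)/(t^2-3t+11)

Euclidean algorithm in ℚ[t]:
  -t^5-6t^4-24t^3-67t^2-92t-44 = (-t-5)(t^4+t^3+3t^2+32t+44) + (-16t^3-20t^2+112t+176)
  t^4+t^3+3t^2+32t+44 = (-(1/16)t+1/64)(-16t^3-20t^2+112t+176) + ((165/16)t^2+(165/4)t+165/4)
  -16t^3-20t^2+112t+176 = (-(256/165)t+64/15)((165/16)t^2+(165/4)t+165/4) + (0)
Last nonzero remainder: (165/16)t^2+(165/4)t+165/4. Dividing through by 165/16 gives the monic gcd t^2+4t+4.
Cancel t^2+4t+4 from numerator and denominator to get the reduced form.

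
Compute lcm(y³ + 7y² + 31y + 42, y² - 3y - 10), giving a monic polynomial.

y⁴ + 2y³ - 4y² - 113y - 210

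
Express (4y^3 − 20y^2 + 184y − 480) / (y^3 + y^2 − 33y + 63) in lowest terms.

(4y^2 − 8y + 160)/(y^2 + 4y − 21)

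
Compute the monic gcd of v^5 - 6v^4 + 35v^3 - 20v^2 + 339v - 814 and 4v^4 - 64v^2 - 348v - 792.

v^2 + 3v + 11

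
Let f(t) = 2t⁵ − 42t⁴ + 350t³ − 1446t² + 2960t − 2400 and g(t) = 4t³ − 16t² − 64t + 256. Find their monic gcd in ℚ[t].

Euclidean algorithm in ℚ[t]:
  2t⁵ − 42t⁴ + 350t³ − 1446t² + 2960t − 2400 = ((1/2)t² − (17/2)t + 123/2)(4t³ − 16t² − 64t + 256) + (−1134t² + 9072t − 18144)
  4t³ − 16t² − 64t + 256 = (−(2/567)t − 8/567)(−1134t² + 9072t − 18144) + (0)
Last nonzero remainder: −1134t² + 9072t − 18144. Dividing through by −1134 gives the monic gcd t² − 8t + 16.

t² − 8t + 16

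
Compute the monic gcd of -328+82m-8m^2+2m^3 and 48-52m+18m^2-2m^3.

-4+m

Apply the Euclidean algorithm:
  2m^3-8m^2+82m-328 = (-1)(-2m^3+18m^2-52m+48) + (10m^2+30m-280)
  -2m^3+18m^2-52m+48 = (-(1/5)m+12/5)(10m^2+30m-280) + (-180m+720)
  10m^2+30m-280 = (-(1/18)m-7/18)(-180m+720) + (0)
Last nonzero remainder: -180m+720. Dividing through by -180 gives the monic gcd m-4.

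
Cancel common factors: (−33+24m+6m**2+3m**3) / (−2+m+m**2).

By polynomial division,
  3m**3+6m**2+24m−33 = (3m+3)(m**2+m−2) + (27m−27)
  m**2+m−2 = ((1/27)m+2/27)(27m−27) + (0)
Last nonzero remainder: 27m−27. Dividing through by 27 gives the monic gcd m−1.
Cancel m−1 from numerator and denominator to get the reduced form.

(33+9m+3m**2)/(2+m)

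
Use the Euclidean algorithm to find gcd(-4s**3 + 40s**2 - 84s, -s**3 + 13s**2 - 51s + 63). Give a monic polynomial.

Euclidean algorithm in ℚ[s]:
  -4s**3 + 40s**2 - 84s = (4)(-s**3 + 13s**2 - 51s + 63) + (-12s**2 + 120s - 252)
  -s**3 + 13s**2 - 51s + 63 = ((1/12)s - 1/4)(-12s**2 + 120s - 252) + (0)
Last nonzero remainder: -12s**2 + 120s - 252. Dividing through by -12 gives the monic gcd s**2 - 10s + 21.

s**2 - 10s + 21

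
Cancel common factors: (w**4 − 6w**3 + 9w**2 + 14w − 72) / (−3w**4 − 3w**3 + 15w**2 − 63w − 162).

Apply the Euclidean algorithm:
  w**4 − 6w**3 + 9w**2 + 14w − 72 = (−1/3)(−3w**4 − 3w**3 + 15w**2 − 63w − 162) + (−7w**3 + 14w**2 − 7w − 126)
  −3w**4 − 3w**3 + 15w**2 − 63w − 162 = ((3/7)w + 9/7)(−7w**3 + 14w**2 − 7w − 126) + (0)
Last nonzero remainder: −7w**3 + 14w**2 − 7w − 126. Dividing through by −7 gives the monic gcd w**3 − 2w**2 + w + 18.
Cancel w**3 − 2w**2 + w + 18 from numerator and denominator to get the reduced form.

(−w + 4)/(3w + 9)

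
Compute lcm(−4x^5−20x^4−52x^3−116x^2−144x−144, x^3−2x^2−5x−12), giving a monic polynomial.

x^6+x^5−7x^4−23x^3−80x^2−108x−144

Apply the Euclidean algorithm:
  −4x^5−20x^4−52x^3−116x^2−144x−144 = (−4x^2−28x−128)(x^3−2x^2−5x−12) + (−560x^2−1120x−1680)
  x^3−2x^2−5x−12 = (−(1/560)x+1/140)(−560x^2−1120x−1680) + (0)
Last nonzero remainder: −560x^2−1120x−1680. Dividing through by −560 gives the monic gcd x^2+2x+3.
Then lcm(f, g) = f·g / gcd(f, g); expanding and making the result monic gives the answer.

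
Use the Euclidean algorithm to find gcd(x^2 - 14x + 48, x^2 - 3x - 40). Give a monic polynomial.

By polynomial division,
  x^2 - 14x + 48 = (x^2 - 3x - 40) + (-11x + 88)
  x^2 - 3x - 40 = (-(1/11)x - 5/11)(-11x + 88) + (0)
Last nonzero remainder: -11x + 88. Dividing through by -11 gives the monic gcd x - 8.

x - 8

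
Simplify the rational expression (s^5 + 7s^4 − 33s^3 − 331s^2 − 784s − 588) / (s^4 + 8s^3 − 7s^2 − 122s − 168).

(s^2 − 5s − 14)/(s − 4)

Repeated division with remainder:
  s^5 + 7s^4 − 33s^3 − 331s^2 − 784s − 588 = (s − 1)(s^4 + 8s^3 − 7s^2 − 122s − 168) + (−18s^3 − 216s^2 − 738s − 756)
  s^4 + 8s^3 − 7s^2 − 122s − 168 = (−(1/18)s + 2/9)(−18s^3 − 216s^2 − 738s − 756) + (0)
Last nonzero remainder: −18s^3 − 216s^2 − 738s − 756. Dividing through by −18 gives the monic gcd s^3 + 12s^2 + 41s + 42.
Cancel s^3 + 12s^2 + 41s + 42 from numerator and denominator to get the reduced form.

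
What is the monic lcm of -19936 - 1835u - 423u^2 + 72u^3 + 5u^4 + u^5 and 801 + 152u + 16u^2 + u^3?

Euclidean algorithm in ℚ[u]:
  u^5 + 5u^4 + 72u^3 - 423u^2 - 1835u - 19936 = (u^2 - 11u + 96)(u^3 + 16u^2 + 152u + 801) + (-1088u^2 - 7616u - 96832)
  u^3 + 16u^2 + 152u + 801 = (-(1/1088)u - 9/1088)(-1088u^2 - 7616u - 96832) + (0)
Last nonzero remainder: -1088u^2 - 7616u - 96832. Dividing through by -1088 gives the monic gcd u^2 + 7u + 89.
Then lcm(f, g) = f·g / gcd(f, g); expanding and making the result monic gives the answer.

-179424 - 36451u - 5642u^2 + 225u^3 + 117u^4 + 14u^5 + u^6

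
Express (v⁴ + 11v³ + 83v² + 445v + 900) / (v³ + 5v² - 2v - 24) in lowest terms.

Repeated division with remainder:
  v⁴ + 11v³ + 83v² + 445v + 900 = (v + 6)(v³ + 5v² - 2v - 24) + (55v² + 481v + 1044)
  v³ + 5v² - 2v - 24 = ((1/55)v - 206/3025)(55v² + 481v + 1044) + ((35616/3025)v + 142464/3025)
  55v² + 481v + 1044 = ((166375/35616)v + 263175/11872)((35616/3025)v + 142464/3025) + (0)
Last nonzero remainder: (35616/3025)v + 142464/3025. Dividing through by 35616/3025 gives the monic gcd v + 4.
Cancel v + 4 from numerator and denominator to get the reduced form.

(v³ + 7v² + 55v + 225)/(v² + v - 6)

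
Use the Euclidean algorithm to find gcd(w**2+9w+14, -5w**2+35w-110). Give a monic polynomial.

Apply the Euclidean algorithm:
  w**2+9w+14 = (-1/5)(-5w**2+35w-110) + (16w-8)
  -5w**2+35w-110 = (-(5/16)w+65/32)(16w-8) + (-375/4)
  16w-8 = (-(64/375)w+32/375)(-375/4) + (0)
The last nonzero remainder is the constant -375/4, so the polynomials are coprime and gcd = 1.

1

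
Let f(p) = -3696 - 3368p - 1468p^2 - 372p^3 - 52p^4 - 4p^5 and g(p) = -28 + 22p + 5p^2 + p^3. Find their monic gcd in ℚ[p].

Repeated division with remainder:
  -4p^5 - 52p^4 - 372p^3 - 1468p^2 - 3368p - 3696 = (-4p^2 - 32p - 124)(p^3 + 5p^2 + 22p - 28) + (-256p^2 - 1536p - 7168)
  p^3 + 5p^2 + 22p - 28 = (-(1/256)p + 1/256)(-256p^2 - 1536p - 7168) + (0)
Last nonzero remainder: -256p^2 - 1536p - 7168. Dividing through by -256 gives the monic gcd p^2 + 6p + 28.

28 + 6p + p^2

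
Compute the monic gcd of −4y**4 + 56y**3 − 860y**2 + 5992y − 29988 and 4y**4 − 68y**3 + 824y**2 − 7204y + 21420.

y**2 − 3y + 119

By polynomial division,
  −4y**4 + 56y**3 − 860y**2 + 5992y − 29988 = (−1)(4y**4 − 68y**3 + 824y**2 − 7204y + 21420) + (−12y**3 − 36y**2 − 1212y − 8568)
  4y**4 − 68y**3 + 824y**2 − 7204y + 21420 = (−(1/3)y + 20/3)(−12y**3 − 36y**2 − 1212y − 8568) + (660y**2 − 1980y + 78540)
  −12y**3 − 36y**2 − 1212y − 8568 = (−(1/55)y − 6/55)(660y**2 − 1980y + 78540) + (0)
Last nonzero remainder: 660y**2 − 1980y + 78540. Dividing through by 660 gives the monic gcd y**2 − 3y + 119.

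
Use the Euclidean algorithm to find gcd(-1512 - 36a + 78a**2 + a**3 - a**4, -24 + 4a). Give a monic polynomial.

-6 + a

Euclidean algorithm in ℚ[a]:
  -a**4 + a**3 + 78a**2 - 36a - 1512 = (-(1/4)a**3 - (5/4)a**2 + 12a + 63)(4a - 24) + (0)
Last nonzero remainder: 4a - 24. Dividing through by 4 gives the monic gcd a - 6.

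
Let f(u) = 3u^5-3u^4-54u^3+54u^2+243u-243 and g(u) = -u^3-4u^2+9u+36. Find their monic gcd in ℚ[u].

u^2-9

Apply the Euclidean algorithm:
  3u^5-3u^4-54u^3+54u^2+243u-243 = (-3u^2+15u-33)(-u^3-4u^2+9u+36) + (-105u^2+945)
  -u^3-4u^2+9u+36 = ((1/105)u+4/105)(-105u^2+945) + (0)
Last nonzero remainder: -105u^2+945. Dividing through by -105 gives the monic gcd u^2-9.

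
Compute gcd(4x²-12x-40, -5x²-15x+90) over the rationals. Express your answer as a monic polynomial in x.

1

Apply the Euclidean algorithm:
  4x²-12x-40 = (-4/5)(-5x²-15x+90) + (-24x+32)
  -5x²-15x+90 = ((5/24)x+65/72)(-24x+32) + (550/9)
  -24x+32 = (-(108/275)x+144/275)(550/9) + (0)
The last nonzero remainder is the constant 550/9, so the polynomials are coprime and gcd = 1.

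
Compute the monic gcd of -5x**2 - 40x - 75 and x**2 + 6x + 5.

x + 5

By polynomial division,
  -5x**2 - 40x - 75 = (-5)(x**2 + 6x + 5) + (-10x - 50)
  x**2 + 6x + 5 = (-(1/10)x - 1/10)(-10x - 50) + (0)
Last nonzero remainder: -10x - 50. Dividing through by -10 gives the monic gcd x + 5.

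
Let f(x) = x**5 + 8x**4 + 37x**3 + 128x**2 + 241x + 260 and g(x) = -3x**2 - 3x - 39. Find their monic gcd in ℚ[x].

x**2 + x + 13

By polynomial division,
  x**5 + 8x**4 + 37x**3 + 128x**2 + 241x + 260 = (-(1/3)x**3 - (7/3)x**2 - (17/3)x - 20/3)(-3x**2 - 3x - 39) + (0)
Last nonzero remainder: -3x**2 - 3x - 39. Dividing through by -3 gives the monic gcd x**2 + x + 13.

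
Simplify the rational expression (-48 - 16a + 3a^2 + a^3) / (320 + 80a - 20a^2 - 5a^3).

(-3 - a)/(20 + 5a)

Euclidean algorithm in ℚ[a]:
  a^3 + 3a^2 - 16a - 48 = (-1/5)(-5a^3 - 20a^2 + 80a + 320) + (-a^2 + 16)
  -5a^3 - 20a^2 + 80a + 320 = (5a + 20)(-a^2 + 16) + (0)
Last nonzero remainder: -a^2 + 16. Dividing through by -1 gives the monic gcd a^2 - 16.
Cancel a^2 - 16 from numerator and denominator to get the reduced form.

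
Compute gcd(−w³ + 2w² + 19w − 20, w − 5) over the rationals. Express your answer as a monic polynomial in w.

Repeated division with remainder:
  −w³ + 2w² + 19w − 20 = (−w² − 3w + 4)(w − 5) + (0)
The last nonzero remainder w − 5 is already monic.

w − 5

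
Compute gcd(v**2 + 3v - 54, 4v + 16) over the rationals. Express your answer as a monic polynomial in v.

1

By polynomial division,
  v**2 + 3v - 54 = ((1/4)v - 1/4)(4v + 16) + (-50)
  4v + 16 = (-(2/25)v - 8/25)(-50) + (0)
The last nonzero remainder is the constant -50, so the polynomials are coprime and gcd = 1.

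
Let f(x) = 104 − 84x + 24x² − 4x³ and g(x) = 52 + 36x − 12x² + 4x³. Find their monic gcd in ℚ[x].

13 − 4x + x²

Repeated division with remainder:
  −4x³ + 24x² − 84x + 104 = (−1)(4x³ − 12x² + 36x + 52) + (12x² − 48x + 156)
  4x³ − 12x² + 36x + 52 = ((1/3)x + 1/3)(12x² − 48x + 156) + (0)
Last nonzero remainder: 12x² − 48x + 156. Dividing through by 12 gives the monic gcd x² − 4x + 13.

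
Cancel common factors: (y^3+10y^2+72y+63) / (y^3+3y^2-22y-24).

(y^2+9y+63)/(y^2+2y-24)

Repeated division with remainder:
  y^3+10y^2+72y+63 = (y^3+3y^2-22y-24) + (7y^2+94y+87)
  y^3+3y^2-22y-24 = ((1/7)y-73/49)(7y^2+94y+87) + ((5175/49)y+5175/49)
  7y^2+94y+87 = ((343/5175)y+1421/1725)((5175/49)y+5175/49) + (0)
Last nonzero remainder: (5175/49)y+5175/49. Dividing through by 5175/49 gives the monic gcd y+1.
Cancel y+1 from numerator and denominator to get the reduced form.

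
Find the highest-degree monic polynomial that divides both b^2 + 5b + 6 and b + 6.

By polynomial division,
  b^2 + 5b + 6 = (b − 1)(b + 6) + (12)
  b + 6 = ((1/12)b + 1/2)(12) + (0)
The last nonzero remainder is the constant 12, so the polynomials are coprime and gcd = 1.

1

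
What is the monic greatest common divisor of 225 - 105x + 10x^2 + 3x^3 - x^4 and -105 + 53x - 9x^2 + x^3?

-3 + x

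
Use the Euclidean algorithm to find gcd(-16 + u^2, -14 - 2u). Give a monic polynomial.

Repeated division with remainder:
  u^2 - 16 = (-(1/2)u + 7/2)(-2u - 14) + (33)
  -2u - 14 = (-(2/33)u - 14/33)(33) + (0)
The last nonzero remainder is the constant 33, so the polynomials are coprime and gcd = 1.

1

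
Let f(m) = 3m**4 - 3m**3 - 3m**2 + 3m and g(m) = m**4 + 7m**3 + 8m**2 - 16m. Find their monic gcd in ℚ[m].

m**2 - m

Repeated division with remainder:
  3m**4 - 3m**3 - 3m**2 + 3m = (3)(m**4 + 7m**3 + 8m**2 - 16m) + (-24m**3 - 27m**2 + 51m)
  m**4 + 7m**3 + 8m**2 - 16m = (-(1/24)m - 47/192)(-24m**3 - 27m**2 + 51m) + ((225/64)m**2 - (225/64)m)
  -24m**3 - 27m**2 + 51m = (-(512/75)m - 1088/75)((225/64)m**2 - (225/64)m) + (0)
Last nonzero remainder: (225/64)m**2 - (225/64)m. Dividing through by 225/64 gives the monic gcd m**2 - m.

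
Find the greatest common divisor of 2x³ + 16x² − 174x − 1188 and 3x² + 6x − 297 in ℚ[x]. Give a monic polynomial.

x² + 2x − 99

Repeated division with remainder:
  2x³ + 16x² − 174x − 1188 = ((2/3)x + 4)(3x² + 6x − 297) + (0)
Last nonzero remainder: 3x² + 6x − 297. Dividing through by 3 gives the monic gcd x² + 2x − 99.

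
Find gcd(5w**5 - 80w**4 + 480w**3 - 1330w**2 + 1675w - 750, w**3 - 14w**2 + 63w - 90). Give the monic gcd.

w**2 - 8w + 15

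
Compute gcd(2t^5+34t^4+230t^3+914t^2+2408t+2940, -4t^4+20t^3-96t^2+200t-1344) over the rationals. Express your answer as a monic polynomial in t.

t^2+2t+14

Euclidean algorithm in ℚ[t]:
  2t^5+34t^4+230t^3+914t^2+2408t+2940 = (-(1/2)t-11)(-4t^4+20t^3-96t^2+200t-1344) + (402t^3-42t^2+3936t-11844)
  -4t^4+20t^3-96t^2+200t-1344 = (-(2/201)t+656/13467)(402t^3-42t^2+3936t-11844) + (-(245952/4489)t^2-(491904/4489)t-3443328/4489)
  402t^3-42t^2+3936t-11844 = (-(300763/40992)t+210983/13664)(-(245952/4489)t^2-(491904/4489)t-3443328/4489) + (0)
Last nonzero remainder: -(245952/4489)t^2-(491904/4489)t-3443328/4489. Dividing through by -245952/4489 gives the monic gcd t^2+2t+14.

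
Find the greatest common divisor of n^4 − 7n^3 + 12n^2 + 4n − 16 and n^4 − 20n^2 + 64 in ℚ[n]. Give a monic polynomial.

n^2 − 6n + 8

By polynomial division,
  n^4 − 7n^3 + 12n^2 + 4n − 16 = (n^4 − 20n^2 + 64) + (−7n^3 + 32n^2 + 4n − 80)
  n^4 − 20n^2 + 64 = (−(1/7)n − 32/49)(−7n^3 + 32n^2 + 4n − 80) + ((72/49)n^2 − (432/49)n + 576/49)
  −7n^3 + 32n^2 + 4n − 80 = (−(343/72)n − 245/36)((72/49)n^2 − (432/49)n + 576/49) + (0)
Last nonzero remainder: (72/49)n^2 − (432/49)n + 576/49. Dividing through by 72/49 gives the monic gcd n^2 − 6n + 8.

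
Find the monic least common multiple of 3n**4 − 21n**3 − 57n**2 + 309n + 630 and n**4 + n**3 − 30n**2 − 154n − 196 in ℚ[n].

Apply the Euclidean algorithm:
  3n**4 − 21n**3 − 57n**2 + 309n + 630 = (3)(n**4 + n**3 − 30n**2 − 154n − 196) + (−24n**3 + 33n**2 + 771n + 1218)
  n**4 + n**3 − 30n**2 − 154n − 196 = (−(1/24)n − 19/192)(−24n**3 + 33n**2 + 771n + 1218) + ((345/64)n**2 − (1725/64)n − 2415/32)
  −24n**3 + 33n**2 + 771n + 1218 = (−(512/115)n − 1856/115)((345/64)n**2 − (1725/64)n − 2415/32) + (0)
Last nonzero remainder: (345/64)n**2 − (1725/64)n − 2415/32. Dividing through by 345/64 gives the monic gcd n**2 − 5n − 14.
Then lcm(f, g) = f·g / gcd(f, g); expanding and making the result monic gives the answer.

n**6 − n**5 − 47n**4 − 109n**3 + 562n**2 + 2702n + 2940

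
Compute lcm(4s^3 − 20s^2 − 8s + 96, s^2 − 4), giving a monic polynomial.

s^4 − 7s^3 + 8s^2 + 28s − 48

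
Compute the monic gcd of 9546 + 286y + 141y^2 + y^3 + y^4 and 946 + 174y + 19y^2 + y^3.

Euclidean algorithm in ℚ[y]:
  y^4 + y^3 + 141y^2 + 286y + 9546 = (y - 18)(y^3 + 19y^2 + 174y + 946) + (309y^2 + 2472y + 26574)
  y^3 + 19y^2 + 174y + 946 = ((1/309)y + 11/309)(309y^2 + 2472y + 26574) + (0)
Last nonzero remainder: 309y^2 + 2472y + 26574. Dividing through by 309 gives the monic gcd y^2 + 8y + 86.

86 + 8y + y^2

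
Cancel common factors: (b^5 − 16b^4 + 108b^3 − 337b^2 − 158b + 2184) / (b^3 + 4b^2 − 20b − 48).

(b^3 − 14b^2 + 88b − 273)/(b + 6)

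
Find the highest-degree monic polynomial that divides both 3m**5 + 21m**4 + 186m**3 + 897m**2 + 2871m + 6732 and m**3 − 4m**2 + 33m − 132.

m**2 + 33

By polynomial division,
  3m**5 + 21m**4 + 186m**3 + 897m**2 + 2871m + 6732 = (3m**2 + 33m + 219)(m**3 − 4m**2 + 33m − 132) + (1080m**2 + 35640)
  m**3 − 4m**2 + 33m − 132 = ((1/1080)m − 1/270)(1080m**2 + 35640) + (0)
Last nonzero remainder: 1080m**2 + 35640. Dividing through by 1080 gives the monic gcd m**2 + 33.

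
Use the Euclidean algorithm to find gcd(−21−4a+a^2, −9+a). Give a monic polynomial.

1

By polynomial division,
  a^2−4a−21 = (a+5)(a−9) + (24)
  a−9 = ((1/24)a−3/8)(24) + (0)
The last nonzero remainder is the constant 24, so the polynomials are coprime and gcd = 1.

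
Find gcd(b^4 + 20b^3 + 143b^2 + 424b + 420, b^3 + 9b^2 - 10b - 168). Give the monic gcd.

b^2 + 13b + 42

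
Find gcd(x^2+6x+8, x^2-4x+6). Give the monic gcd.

By polynomial division,
  x^2+6x+8 = (x^2-4x+6) + (10x+2)
  x^2-4x+6 = ((1/10)x-21/50)(10x+2) + (171/25)
  10x+2 = ((250/171)x+50/171)(171/25) + (0)
The last nonzero remainder is the constant 171/25, so the polynomials are coprime and gcd = 1.

1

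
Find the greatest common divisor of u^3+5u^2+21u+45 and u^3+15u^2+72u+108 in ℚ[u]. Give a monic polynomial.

By polynomial division,
  u^3+5u^2+21u+45 = (u^3+15u^2+72u+108) + (-10u^2-51u-63)
  u^3+15u^2+72u+108 = (-(1/10)u-99/100)(-10u^2-51u-63) + ((1521/100)u+4563/100)
  -10u^2-51u-63 = (-(1000/1521)u-700/507)((1521/100)u+4563/100) + (0)
Last nonzero remainder: (1521/100)u+4563/100. Dividing through by 1521/100 gives the monic gcd u+3.

u+3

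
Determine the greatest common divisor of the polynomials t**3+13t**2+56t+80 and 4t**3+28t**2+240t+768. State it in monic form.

t+4

By polynomial division,
  t**3+13t**2+56t+80 = (1/4)(4t**3+28t**2+240t+768) + (6t**2-4t-112)
  4t**3+28t**2+240t+768 = ((2/3)t+46/9)(6t**2-4t-112) + ((3016/9)t+12064/9)
  6t**2-4t-112 = ((27/1508)t-63/754)((3016/9)t+12064/9) + (0)
Last nonzero remainder: (3016/9)t+12064/9. Dividing through by 3016/9 gives the monic gcd t+4.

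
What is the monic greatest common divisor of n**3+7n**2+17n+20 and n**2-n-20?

n+4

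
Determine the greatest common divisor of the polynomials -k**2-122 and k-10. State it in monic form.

1

By polynomial division,
  -k**2-122 = (-k-10)(k-10) + (-222)
  k-10 = (-(1/222)k+5/111)(-222) + (0)
The last nonzero remainder is the constant -222, so the polynomials are coprime and gcd = 1.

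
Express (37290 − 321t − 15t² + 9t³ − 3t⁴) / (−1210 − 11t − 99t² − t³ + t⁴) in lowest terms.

(−339 + 6t − 3t²)/(11 + t²)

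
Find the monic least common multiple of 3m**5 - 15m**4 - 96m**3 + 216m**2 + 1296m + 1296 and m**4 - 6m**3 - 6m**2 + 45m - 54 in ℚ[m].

m**7 - 8m**6 - 14m**5 + 153m**4 + 120m**3 - 648m**2 + 1296

By polynomial division,
  3m**5 - 15m**4 - 96m**3 + 216m**2 + 1296m + 1296 = (3m + 3)(m**4 - 6m**3 - 6m**2 + 45m - 54) + (-60m**3 + 99m**2 + 1323m + 1458)
  m**4 - 6m**3 - 6m**2 + 45m - 54 = (-(1/60)m + 29/400)(-60m**3 + 99m**2 + 1323m + 1458) + ((3549/400)m**2 - (10647/400)m - 31941/200)
  -60m**3 + 99m**2 + 1323m + 1458 = (-(8000/1183)m - 10800/1183)((3549/400)m**2 - (10647/400)m - 31941/200) + (0)
Last nonzero remainder: (3549/400)m**2 - (10647/400)m - 31941/200. Dividing through by 3549/400 gives the monic gcd m**2 - 3m - 18.
Then lcm(f, g) = f·g / gcd(f, g); expanding and making the result monic gives the answer.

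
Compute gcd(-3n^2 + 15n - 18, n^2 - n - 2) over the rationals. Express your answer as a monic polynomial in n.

n - 2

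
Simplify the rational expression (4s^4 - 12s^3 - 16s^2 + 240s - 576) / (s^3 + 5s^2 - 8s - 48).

(4s^2 - 16s + 48)/(s + 4)

Repeated division with remainder:
  4s^4 - 12s^3 - 16s^2 + 240s - 576 = (4s - 32)(s^3 + 5s^2 - 8s - 48) + (176s^2 + 176s - 2112)
  s^3 + 5s^2 - 8s - 48 = ((1/176)s + 1/44)(176s^2 + 176s - 2112) + (0)
Last nonzero remainder: 176s^2 + 176s - 2112. Dividing through by 176 gives the monic gcd s^2 + s - 12.
Cancel s^2 + s - 12 from numerator and denominator to get the reduced form.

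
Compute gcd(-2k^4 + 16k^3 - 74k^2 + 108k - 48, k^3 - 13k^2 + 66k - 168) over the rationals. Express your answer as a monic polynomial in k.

Repeated division with remainder:
  -2k^4 + 16k^3 - 74k^2 + 108k - 48 = (-2k - 10)(k^3 - 13k^2 + 66k - 168) + (-72k^2 + 432k - 1728)
  k^3 - 13k^2 + 66k - 168 = (-(1/72)k + 7/72)(-72k^2 + 432k - 1728) + (0)
Last nonzero remainder: -72k^2 + 432k - 1728. Dividing through by -72 gives the monic gcd k^2 - 6k + 24.

k^2 - 6k + 24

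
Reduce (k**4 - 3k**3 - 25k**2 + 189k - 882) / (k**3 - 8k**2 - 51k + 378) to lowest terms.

(k**2 - 4k + 21)/(k - 9)

Repeated division with remainder:
  k**4 - 3k**3 - 25k**2 + 189k - 882 = (k + 5)(k**3 - 8k**2 - 51k + 378) + (66k**2 + 66k - 2772)
  k**3 - 8k**2 - 51k + 378 = ((1/66)k - 3/22)(66k**2 + 66k - 2772) + (0)
Last nonzero remainder: 66k**2 + 66k - 2772. Dividing through by 66 gives the monic gcd k**2 + k - 42.
Cancel k**2 + k - 42 from numerator and denominator to get the reduced form.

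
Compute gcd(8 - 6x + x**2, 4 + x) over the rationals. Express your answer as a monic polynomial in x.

Repeated division with remainder:
  x**2 - 6x + 8 = (x - 10)(x + 4) + (48)
  x + 4 = ((1/48)x + 1/12)(48) + (0)
The last nonzero remainder is the constant 48, so the polynomials are coprime and gcd = 1.

1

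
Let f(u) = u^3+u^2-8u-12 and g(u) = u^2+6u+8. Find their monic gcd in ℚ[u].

Euclidean algorithm in ℚ[u]:
  u^3+u^2-8u-12 = (u-5)(u^2+6u+8) + (14u+28)
  u^2+6u+8 = ((1/14)u+2/7)(14u+28) + (0)
Last nonzero remainder: 14u+28. Dividing through by 14 gives the monic gcd u+2.

u+2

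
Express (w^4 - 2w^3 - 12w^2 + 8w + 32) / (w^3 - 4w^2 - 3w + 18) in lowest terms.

Euclidean algorithm in ℚ[w]:
  w^4 - 2w^3 - 12w^2 + 8w + 32 = (w + 2)(w^3 - 4w^2 - 3w + 18) + (-w^2 - 4w - 4)
  w^3 - 4w^2 - 3w + 18 = (-w + 8)(-w^2 - 4w - 4) + (25w + 50)
  -w^2 - 4w - 4 = (-(1/25)w - 2/25)(25w + 50) + (0)
Last nonzero remainder: 25w + 50. Dividing through by 25 gives the monic gcd w + 2.
Cancel w + 2 from numerator and denominator to get the reduced form.

(w^3 - 4w^2 - 4w + 16)/(w^2 - 6w + 9)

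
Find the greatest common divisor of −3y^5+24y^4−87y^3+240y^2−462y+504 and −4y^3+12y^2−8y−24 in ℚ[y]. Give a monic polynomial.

By polynomial division,
  −3y^5+24y^4−87y^3+240y^2−462y+504 = ((3/4)y^2−(15/4)y+9)(−4y^3+12y^2−8y−24) + (120y^2−480y+720)
  −4y^3+12y^2−8y−24 = (−(1/30)y−1/30)(120y^2−480y+720) + (0)
Last nonzero remainder: 120y^2−480y+720. Dividing through by 120 gives the monic gcd y^2−4y+6.

y^2−4y+6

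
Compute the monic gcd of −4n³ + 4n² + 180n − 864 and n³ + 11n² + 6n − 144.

Euclidean algorithm in ℚ[n]:
  −4n³ + 4n² + 180n − 864 = (−4)(n³ + 11n² + 6n − 144) + (48n² + 204n − 1440)
  n³ + 11n² + 6n − 144 = ((1/48)n + 9/64)(48n² + 204n − 1440) + ((117/16)n + 117/2)
  48n² + 204n − 1440 = ((256/39)n − 320/13)((117/16)n + 117/2) + (0)
Last nonzero remainder: (117/16)n + 117/2. Dividing through by 117/16 gives the monic gcd n + 8.

n + 8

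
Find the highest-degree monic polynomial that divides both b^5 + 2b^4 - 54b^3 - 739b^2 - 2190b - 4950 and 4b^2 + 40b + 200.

b^2 + 10b + 50

By polynomial division,
  b^5 + 2b^4 - 54b^3 - 739b^2 - 2190b - 4950 = ((1/4)b^3 - 2b^2 - 6b - 99/4)(4b^2 + 40b + 200) + (0)
Last nonzero remainder: 4b^2 + 40b + 200. Dividing through by 4 gives the monic gcd b^2 + 10b + 50.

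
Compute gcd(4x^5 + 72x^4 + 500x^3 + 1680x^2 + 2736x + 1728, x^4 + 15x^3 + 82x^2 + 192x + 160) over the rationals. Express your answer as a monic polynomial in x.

x^2 + 6x + 8

Repeated division with remainder:
  4x^5 + 72x^4 + 500x^3 + 1680x^2 + 2736x + 1728 = (4x + 12)(x^4 + 15x^3 + 82x^2 + 192x + 160) + (-8x^3 - 72x^2 - 208x - 192)
  x^4 + 15x^3 + 82x^2 + 192x + 160 = (-(1/8)x - 3/4)(-8x^3 - 72x^2 - 208x - 192) + (2x^2 + 12x + 16)
  -8x^3 - 72x^2 - 208x - 192 = (-4x - 12)(2x^2 + 12x + 16) + (0)
Last nonzero remainder: 2x^2 + 12x + 16. Dividing through by 2 gives the monic gcd x^2 + 6x + 8.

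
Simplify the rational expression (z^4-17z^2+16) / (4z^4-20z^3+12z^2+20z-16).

(z+4)/(4z-4)

By polynomial division,
  z^4-17z^2+16 = (1/4)(4z^4-20z^3+12z^2+20z-16) + (5z^3-20z^2-5z+20)
  4z^4-20z^3+12z^2+20z-16 = ((4/5)z-4/5)(5z^3-20z^2-5z+20) + (0)
Last nonzero remainder: 5z^3-20z^2-5z+20. Dividing through by 5 gives the monic gcd z^3-4z^2-z+4.
Cancel z^3-4z^2-z+4 from numerator and denominator to get the reduced form.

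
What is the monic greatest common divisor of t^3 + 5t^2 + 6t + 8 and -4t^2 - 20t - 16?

t + 4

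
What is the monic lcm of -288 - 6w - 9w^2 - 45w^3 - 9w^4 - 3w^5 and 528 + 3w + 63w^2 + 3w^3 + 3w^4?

1056 - 170w + 125w^2 + 161w^3 + 6w^4 + 20w^5 + w^6 + w^7

By polynomial division,
  -3w^5 - 9w^4 - 45w^3 - 9w^2 - 6w - 288 = (-w - 2)(3w^4 + 3w^3 + 63w^2 + 3w + 528) + (24w^3 + 120w^2 + 528w + 768)
  3w^4 + 3w^3 + 63w^2 + 3w + 528 = ((1/8)w - 1/2)(24w^3 + 120w^2 + 528w + 768) + (57w^2 + 171w + 912)
  24w^3 + 120w^2 + 528w + 768 = ((8/19)w + 16/19)(57w^2 + 171w + 912) + (0)
Last nonzero remainder: 57w^2 + 171w + 912. Dividing through by 57 gives the monic gcd w^2 + 3w + 16.
Then lcm(f, g) = f·g / gcd(f, g); expanding and making the result monic gives the answer.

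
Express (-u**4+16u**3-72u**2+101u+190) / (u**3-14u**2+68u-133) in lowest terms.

Repeated division with remainder:
  -u**4+16u**3-72u**2+101u+190 = (-u+2)(u**3-14u**2+68u-133) + (24u**2-168u+456)
  u**3-14u**2+68u-133 = ((1/24)u-7/24)(24u**2-168u+456) + (0)
Last nonzero remainder: 24u**2-168u+456. Dividing through by 24 gives the monic gcd u**2-7u+19.
Cancel u**2-7u+19 from numerator and denominator to get the reduced form.

(-u**2+9u+10)/(u-7)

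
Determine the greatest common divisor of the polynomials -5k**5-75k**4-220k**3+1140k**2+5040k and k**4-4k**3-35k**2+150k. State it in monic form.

By polynomial division,
  -5k**5-75k**4-220k**3+1140k**2+5040k = (-5k-95)(k**4-4k**3-35k**2+150k) + (-775k**3-1435k**2+19290k)
  k**4-4k**3-35k**2+150k = (-(1/775)k+907/120125)(-775k**3-1435k**2+19290k) + ((17424/24025)k**2+(104544/24025)k)
  -775k**3-1435k**2+19290k = (-(18619375/17424)k+77240375/17424)((17424/24025)k**2+(104544/24025)k) + (0)
Last nonzero remainder: (17424/24025)k**2+(104544/24025)k. Dividing through by 17424/24025 gives the monic gcd k**2+6k.

k**2+6k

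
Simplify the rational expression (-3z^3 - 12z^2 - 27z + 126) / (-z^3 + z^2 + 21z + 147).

(3z - 6)/(z - 7)

Apply the Euclidean algorithm:
  -3z^3 - 12z^2 - 27z + 126 = (3)(-z^3 + z^2 + 21z + 147) + (-15z^2 - 90z - 315)
  -z^3 + z^2 + 21z + 147 = ((1/15)z - 7/15)(-15z^2 - 90z - 315) + (0)
Last nonzero remainder: -15z^2 - 90z - 315. Dividing through by -15 gives the monic gcd z^2 + 6z + 21.
Cancel z^2 + 6z + 21 from numerator and denominator to get the reduced form.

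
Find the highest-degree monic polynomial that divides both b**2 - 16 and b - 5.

1

Repeated division with remainder:
  b**2 - 16 = (b + 5)(b - 5) + (9)
  b - 5 = ((1/9)b - 5/9)(9) + (0)
The last nonzero remainder is the constant 9, so the polynomials are coprime and gcd = 1.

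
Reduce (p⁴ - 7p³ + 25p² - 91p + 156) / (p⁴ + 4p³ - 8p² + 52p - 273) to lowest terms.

Euclidean algorithm in ℚ[p]:
  p⁴ - 7p³ + 25p² - 91p + 156 = (p⁴ + 4p³ - 8p² + 52p - 273) + (-11p³ + 33p² - 143p + 429)
  p⁴ + 4p³ - 8p² + 52p - 273 = (-(1/11)p - 7/11)(-11p³ + 33p² - 143p + 429) + (0)
Last nonzero remainder: -11p³ + 33p² - 143p + 429. Dividing through by -11 gives the monic gcd p³ - 3p² + 13p - 39.
Cancel p³ - 3p² + 13p - 39 from numerator and denominator to get the reduced form.

(p - 4)/(p + 7)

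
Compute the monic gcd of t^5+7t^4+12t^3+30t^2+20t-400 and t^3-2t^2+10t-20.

t^3-2t^2+10t-20

Apply the Euclidean algorithm:
  t^5+7t^4+12t^3+30t^2+20t-400 = (t^2+9t+20)(t^3-2t^2+10t-20) + (0)
The last nonzero remainder t^3-2t^2+10t-20 is already monic.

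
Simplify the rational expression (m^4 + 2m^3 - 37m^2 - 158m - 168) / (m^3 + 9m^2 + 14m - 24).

By polynomial division,
  m^4 + 2m^3 - 37m^2 - 158m - 168 = (m - 7)(m^3 + 9m^2 + 14m - 24) + (12m^2 - 36m - 336)
  m^3 + 9m^2 + 14m - 24 = ((1/12)m + 1)(12m^2 - 36m - 336) + (78m + 312)
  12m^2 - 36m - 336 = ((2/13)m - 14/13)(78m + 312) + (0)
Last nonzero remainder: 78m + 312. Dividing through by 78 gives the monic gcd m + 4.
Cancel m + 4 from numerator and denominator to get the reduced form.

(m^3 - 2m^2 - 29m - 42)/(m^2 + 5m - 6)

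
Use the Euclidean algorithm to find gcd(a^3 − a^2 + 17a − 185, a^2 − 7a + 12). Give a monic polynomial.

By polynomial division,
  a^3 − a^2 + 17a − 185 = (a + 6)(a^2 − 7a + 12) + (47a − 257)
  a^2 − 7a + 12 = ((1/47)a − 72/2209)(47a − 257) + (8004/2209)
  47a − 257 = ((103823/8004)a − 567713/8004)(8004/2209) + (0)
The last nonzero remainder is the constant 8004/2209, so the polynomials are coprime and gcd = 1.

1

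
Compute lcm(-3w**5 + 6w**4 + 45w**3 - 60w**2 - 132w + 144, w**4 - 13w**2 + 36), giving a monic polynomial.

Repeated division with remainder:
  -3w**5 + 6w**4 + 45w**3 - 60w**2 - 132w + 144 = (-3w + 6)(w**4 - 13w**2 + 36) + (6w**3 + 18w**2 - 24w - 72)
  w**4 - 13w**2 + 36 = ((1/6)w - 1/2)(6w**3 + 18w**2 - 24w - 72) + (0)
Last nonzero remainder: 6w**3 + 18w**2 - 24w - 72. Dividing through by 6 gives the monic gcd w**3 + 3w**2 - 4w - 12.
Then lcm(f, g) = f·g / gcd(f, g); expanding and making the result monic gives the answer.

w**6 - 5w**5 - 9w**4 + 65w**3 - 16w**2 - 180w + 144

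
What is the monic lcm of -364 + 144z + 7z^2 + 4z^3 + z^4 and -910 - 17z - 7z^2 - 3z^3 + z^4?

12740 - 4312z - 897z^2 - 10z^3 - 36z^4 + 2z^5 + z^6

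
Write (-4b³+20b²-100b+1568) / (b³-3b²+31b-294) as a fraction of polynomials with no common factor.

Euclidean algorithm in ℚ[b]:
  -4b³+20b²-100b+1568 = (-4)(b³-3b²+31b-294) + (8b²+24b+392)
  b³-3b²+31b-294 = ((1/8)b-3/4)(8b²+24b+392) + (0)
Last nonzero remainder: 8b²+24b+392. Dividing through by 8 gives the monic gcd b²+3b+49.
Cancel b²+3b+49 from numerator and denominator to get the reduced form.

(-4b+32)/(b-6)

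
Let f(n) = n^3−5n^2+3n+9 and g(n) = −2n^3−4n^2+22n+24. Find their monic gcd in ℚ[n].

n^2−2n−3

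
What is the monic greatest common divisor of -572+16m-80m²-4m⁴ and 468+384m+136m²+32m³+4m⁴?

By polynomial division,
  -4m⁴-80m²+16m-572 = (-1)(4m⁴+32m³+136m²+384m+468) + (32m³+56m²+400m-104)
  4m⁴+32m³+136m²+384m+468 = ((1/8)m+25/32)(32m³+56m²+400m-104) + ((169/4)m²+(169/2)m+2197/4)
  32m³+56m²+400m-104 = ((128/169)m-32/169)((169/4)m²+(169/2)m+2197/4) + (0)
Last nonzero remainder: (169/4)m²+(169/2)m+2197/4. Dividing through by 169/4 gives the monic gcd m²+2m+13.

13+2m+m²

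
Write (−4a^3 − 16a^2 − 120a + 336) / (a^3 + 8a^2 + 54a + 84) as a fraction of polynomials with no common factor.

By polynomial division,
  −4a^3 − 16a^2 − 120a + 336 = (−4)(a^3 + 8a^2 + 54a + 84) + (16a^2 + 96a + 672)
  a^3 + 8a^2 + 54a + 84 = ((1/16)a + 1/8)(16a^2 + 96a + 672) + (0)
Last nonzero remainder: 16a^2 + 96a + 672. Dividing through by 16 gives the monic gcd a^2 + 6a + 42.
Cancel a^2 + 6a + 42 from numerator and denominator to get the reduced form.

(−4a + 8)/(a + 2)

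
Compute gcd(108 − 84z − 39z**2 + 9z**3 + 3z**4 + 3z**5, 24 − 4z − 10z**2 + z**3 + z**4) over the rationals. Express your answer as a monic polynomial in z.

−4 + z**2

Apply the Euclidean algorithm:
  3z**5 + 3z**4 + 9z**3 − 39z**2 − 84z + 108 = (3z)(z**4 + z**3 − 10z**2 − 4z + 24) + (39z**3 − 27z**2 − 156z + 108)
  z**4 + z**3 − 10z**2 − 4z + 24 = ((1/39)z + 22/507)(39z**3 − 27z**2 − 156z + 108) + (−(816/169)z**2 + 3264/169)
  39z**3 − 27z**2 − 156z + 108 = (−(2197/272)z + 1521/272)(−(816/169)z**2 + 3264/169) + (0)
Last nonzero remainder: −(816/169)z**2 + 3264/169. Dividing through by −816/169 gives the monic gcd z**2 − 4.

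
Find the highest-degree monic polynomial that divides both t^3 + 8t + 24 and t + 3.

By polynomial division,
  t^3 + 8t + 24 = (t^2 - 3t + 17)(t + 3) + (-27)
  t + 3 = (-(1/27)t - 1/9)(-27) + (0)
The last nonzero remainder is the constant -27, so the polynomials are coprime and gcd = 1.

1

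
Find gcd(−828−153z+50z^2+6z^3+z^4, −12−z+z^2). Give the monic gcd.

Repeated division with remainder:
  z^4+6z^3+50z^2−153z−828 = (z^2+7z+69)(z^2−z−12) + (0)
The last nonzero remainder z^2−z−12 is already monic.

−12−z+z^2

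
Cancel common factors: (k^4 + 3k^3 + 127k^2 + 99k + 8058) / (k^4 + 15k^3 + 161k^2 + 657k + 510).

Euclidean algorithm in ℚ[k]:
  k^4 + 3k^3 + 127k^2 + 99k + 8058 = (k^4 + 15k^3 + 161k^2 + 657k + 510) + (-12k^3 - 34k^2 - 558k + 7548)
  k^4 + 15k^3 + 161k^2 + 657k + 510 = (-(1/12)k - 73/72)(-12k^3 - 34k^2 - 558k + 7548) + ((2881/36)k^2 + (2881/4)k + 48977/6)
  -12k^3 - 34k^2 - 558k + 7548 = (-(432/2881)k + 2664/2881)((2881/36)k^2 + (2881/4)k + 48977/6) + (0)
Last nonzero remainder: (2881/36)k^2 + (2881/4)k + 48977/6. Dividing through by 2881/36 gives the monic gcd k^2 + 9k + 102.
Cancel k^2 + 9k + 102 from numerator and denominator to get the reduced form.

(k^2 - 6k + 79)/(k^2 + 6k + 5)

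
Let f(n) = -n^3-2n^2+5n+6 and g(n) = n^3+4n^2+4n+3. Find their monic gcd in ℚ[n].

Apply the Euclidean algorithm:
  -n^3-2n^2+5n+6 = (-1)(n^3+4n^2+4n+3) + (2n^2+9n+9)
  n^3+4n^2+4n+3 = ((1/2)n-1/4)(2n^2+9n+9) + ((7/4)n+21/4)
  2n^2+9n+9 = ((8/7)n+12/7)((7/4)n+21/4) + (0)
Last nonzero remainder: (7/4)n+21/4. Dividing through by 7/4 gives the monic gcd n+3.

n+3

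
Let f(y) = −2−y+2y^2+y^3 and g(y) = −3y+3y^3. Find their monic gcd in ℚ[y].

−1+y^2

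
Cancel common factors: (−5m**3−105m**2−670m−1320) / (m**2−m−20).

(−5m**2−85m−330)/(m−5)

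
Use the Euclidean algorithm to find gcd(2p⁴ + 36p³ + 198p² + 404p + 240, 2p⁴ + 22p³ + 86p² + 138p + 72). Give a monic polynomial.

p³ + 8p² + 19p + 12

Euclidean algorithm in ℚ[p]:
  2p⁴ + 36p³ + 198p² + 404p + 240 = (2p⁴ + 22p³ + 86p² + 138p + 72) + (14p³ + 112p² + 266p + 168)
  2p⁴ + 22p³ + 86p² + 138p + 72 = ((1/7)p + 3/7)(14p³ + 112p² + 266p + 168) + (0)
Last nonzero remainder: 14p³ + 112p² + 266p + 168. Dividing through by 14 gives the monic gcd p³ + 8p² + 19p + 12.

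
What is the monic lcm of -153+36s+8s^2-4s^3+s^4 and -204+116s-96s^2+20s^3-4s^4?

-459+261s-165s^2+16s^3+15s^4-5s^5+s^6

By polynomial division,
  s^4-4s^3+8s^2+36s-153 = (-1/4)(-4s^4+20s^3-96s^2+116s-204) + (s^3-16s^2+65s-204)
  -4s^4+20s^3-96s^2+116s-204 = (-4s-44)(s^3-16s^2+65s-204) + (-540s^2+2160s-9180)
  s^3-16s^2+65s-204 = (-(1/540)s+1/45)(-540s^2+2160s-9180) + (0)
Last nonzero remainder: -540s^2+2160s-9180. Dividing through by -540 gives the monic gcd s^2-4s+17.
Then lcm(f, g) = f·g / gcd(f, g); expanding and making the result monic gives the answer.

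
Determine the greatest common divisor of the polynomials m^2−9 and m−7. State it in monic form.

Apply the Euclidean algorithm:
  m^2−9 = (m+7)(m−7) + (40)
  m−7 = ((1/40)m−7/40)(40) + (0)
The last nonzero remainder is the constant 40, so the polynomials are coprime and gcd = 1.

1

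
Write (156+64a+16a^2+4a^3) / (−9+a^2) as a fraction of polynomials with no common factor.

Apply the Euclidean algorithm:
  4a^3+16a^2+64a+156 = (4a+16)(a^2−9) + (100a+300)
  a^2−9 = ((1/100)a−3/100)(100a+300) + (0)
Last nonzero remainder: 100a+300. Dividing through by 100 gives the monic gcd a+3.
Cancel a+3 from numerator and denominator to get the reduced form.

(52+4a+4a^2)/(−3+a)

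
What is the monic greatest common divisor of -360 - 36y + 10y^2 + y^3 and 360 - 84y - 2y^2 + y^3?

-60 + 4y + y^2

By polynomial division,
  y^3 + 10y^2 - 36y - 360 = (y^3 - 2y^2 - 84y + 360) + (12y^2 + 48y - 720)
  y^3 - 2y^2 - 84y + 360 = ((1/12)y - 1/2)(12y^2 + 48y - 720) + (0)
Last nonzero remainder: 12y^2 + 48y - 720. Dividing through by 12 gives the monic gcd y^2 + 4y - 60.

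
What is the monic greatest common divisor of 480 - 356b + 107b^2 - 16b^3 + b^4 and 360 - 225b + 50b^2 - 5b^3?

24 - 7b + b^2

Euclidean algorithm in ℚ[b]:
  b^4 - 16b^3 + 107b^2 - 356b + 480 = (-(1/5)b + 6/5)(-5b^3 + 50b^2 - 225b + 360) + (2b^2 - 14b + 48)
  -5b^3 + 50b^2 - 225b + 360 = (-(5/2)b + 15/2)(2b^2 - 14b + 48) + (0)
Last nonzero remainder: 2b^2 - 14b + 48. Dividing through by 2 gives the monic gcd b^2 - 7b + 24.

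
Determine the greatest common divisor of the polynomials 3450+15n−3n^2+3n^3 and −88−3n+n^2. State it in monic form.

1

Repeated division with remainder:
  3n^3−3n^2+15n+3450 = (3n+6)(n^2−3n−88) + (297n+3978)
  n^2−3n−88 = ((1/297)n−541/9801)(297n+3978) + (143290/1089)
  297n+3978 = ((323433/143290)n+2166021/71645)(143290/1089) + (0)
The last nonzero remainder is the constant 143290/1089, so the polynomials are coprime and gcd = 1.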